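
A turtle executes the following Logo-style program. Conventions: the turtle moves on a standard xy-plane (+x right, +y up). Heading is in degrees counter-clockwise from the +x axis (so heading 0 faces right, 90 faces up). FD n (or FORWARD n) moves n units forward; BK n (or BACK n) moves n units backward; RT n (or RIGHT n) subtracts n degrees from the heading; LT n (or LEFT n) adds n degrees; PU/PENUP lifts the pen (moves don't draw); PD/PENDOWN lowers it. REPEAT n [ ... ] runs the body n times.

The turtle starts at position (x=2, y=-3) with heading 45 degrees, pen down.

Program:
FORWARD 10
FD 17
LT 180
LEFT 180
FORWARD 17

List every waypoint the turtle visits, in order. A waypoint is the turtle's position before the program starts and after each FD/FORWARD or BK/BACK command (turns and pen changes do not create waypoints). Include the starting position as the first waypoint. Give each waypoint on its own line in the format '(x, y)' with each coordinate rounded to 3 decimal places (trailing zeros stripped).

Answer: (2, -3)
(9.071, 4.071)
(21.092, 16.092)
(33.113, 28.113)

Derivation:
Executing turtle program step by step:
Start: pos=(2,-3), heading=45, pen down
FD 10: (2,-3) -> (9.071,4.071) [heading=45, draw]
FD 17: (9.071,4.071) -> (21.092,16.092) [heading=45, draw]
LT 180: heading 45 -> 225
LT 180: heading 225 -> 45
FD 17: (21.092,16.092) -> (33.113,28.113) [heading=45, draw]
Final: pos=(33.113,28.113), heading=45, 3 segment(s) drawn
Waypoints (4 total):
(2, -3)
(9.071, 4.071)
(21.092, 16.092)
(33.113, 28.113)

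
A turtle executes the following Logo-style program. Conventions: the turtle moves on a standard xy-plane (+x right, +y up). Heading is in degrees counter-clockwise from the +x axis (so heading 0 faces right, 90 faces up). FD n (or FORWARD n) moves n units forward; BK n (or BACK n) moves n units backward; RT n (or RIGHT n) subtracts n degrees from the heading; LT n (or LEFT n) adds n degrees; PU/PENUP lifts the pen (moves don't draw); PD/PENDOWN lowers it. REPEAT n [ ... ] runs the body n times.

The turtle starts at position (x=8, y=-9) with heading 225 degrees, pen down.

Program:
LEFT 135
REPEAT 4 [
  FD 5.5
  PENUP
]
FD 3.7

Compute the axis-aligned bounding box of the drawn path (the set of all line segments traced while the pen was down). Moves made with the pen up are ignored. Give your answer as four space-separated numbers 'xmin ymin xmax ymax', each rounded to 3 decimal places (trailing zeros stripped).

Answer: 8 -9 13.5 -9

Derivation:
Executing turtle program step by step:
Start: pos=(8,-9), heading=225, pen down
LT 135: heading 225 -> 0
REPEAT 4 [
  -- iteration 1/4 --
  FD 5.5: (8,-9) -> (13.5,-9) [heading=0, draw]
  PU: pen up
  -- iteration 2/4 --
  FD 5.5: (13.5,-9) -> (19,-9) [heading=0, move]
  PU: pen up
  -- iteration 3/4 --
  FD 5.5: (19,-9) -> (24.5,-9) [heading=0, move]
  PU: pen up
  -- iteration 4/4 --
  FD 5.5: (24.5,-9) -> (30,-9) [heading=0, move]
  PU: pen up
]
FD 3.7: (30,-9) -> (33.7,-9) [heading=0, move]
Final: pos=(33.7,-9), heading=0, 1 segment(s) drawn

Segment endpoints: x in {8, 13.5}, y in {-9, -9}
xmin=8, ymin=-9, xmax=13.5, ymax=-9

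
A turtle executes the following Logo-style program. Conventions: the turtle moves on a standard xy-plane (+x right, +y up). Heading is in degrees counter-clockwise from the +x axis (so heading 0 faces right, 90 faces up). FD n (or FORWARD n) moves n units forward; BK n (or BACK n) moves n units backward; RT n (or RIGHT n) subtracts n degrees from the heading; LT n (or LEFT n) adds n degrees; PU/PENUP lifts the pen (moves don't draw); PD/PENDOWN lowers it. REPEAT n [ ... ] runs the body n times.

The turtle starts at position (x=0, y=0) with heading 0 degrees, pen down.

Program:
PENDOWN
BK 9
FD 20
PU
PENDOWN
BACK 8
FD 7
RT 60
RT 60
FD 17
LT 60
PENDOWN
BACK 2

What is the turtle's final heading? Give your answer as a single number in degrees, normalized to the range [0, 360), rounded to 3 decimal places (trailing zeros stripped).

Executing turtle program step by step:
Start: pos=(0,0), heading=0, pen down
PD: pen down
BK 9: (0,0) -> (-9,0) [heading=0, draw]
FD 20: (-9,0) -> (11,0) [heading=0, draw]
PU: pen up
PD: pen down
BK 8: (11,0) -> (3,0) [heading=0, draw]
FD 7: (3,0) -> (10,0) [heading=0, draw]
RT 60: heading 0 -> 300
RT 60: heading 300 -> 240
FD 17: (10,0) -> (1.5,-14.722) [heading=240, draw]
LT 60: heading 240 -> 300
PD: pen down
BK 2: (1.5,-14.722) -> (0.5,-12.99) [heading=300, draw]
Final: pos=(0.5,-12.99), heading=300, 6 segment(s) drawn

Answer: 300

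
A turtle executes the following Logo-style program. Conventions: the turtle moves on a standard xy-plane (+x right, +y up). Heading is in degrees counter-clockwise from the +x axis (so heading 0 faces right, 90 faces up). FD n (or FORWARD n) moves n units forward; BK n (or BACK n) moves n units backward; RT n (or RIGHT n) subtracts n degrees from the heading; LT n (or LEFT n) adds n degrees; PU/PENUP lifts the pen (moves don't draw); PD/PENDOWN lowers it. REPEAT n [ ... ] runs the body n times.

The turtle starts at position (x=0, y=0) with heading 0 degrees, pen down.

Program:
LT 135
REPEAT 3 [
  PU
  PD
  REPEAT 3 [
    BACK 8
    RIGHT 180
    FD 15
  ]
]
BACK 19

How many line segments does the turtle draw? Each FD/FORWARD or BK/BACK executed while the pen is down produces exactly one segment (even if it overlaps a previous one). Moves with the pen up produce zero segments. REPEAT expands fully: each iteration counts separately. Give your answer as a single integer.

Answer: 19

Derivation:
Executing turtle program step by step:
Start: pos=(0,0), heading=0, pen down
LT 135: heading 0 -> 135
REPEAT 3 [
  -- iteration 1/3 --
  PU: pen up
  PD: pen down
  REPEAT 3 [
    -- iteration 1/3 --
    BK 8: (0,0) -> (5.657,-5.657) [heading=135, draw]
    RT 180: heading 135 -> 315
    FD 15: (5.657,-5.657) -> (16.263,-16.263) [heading=315, draw]
    -- iteration 2/3 --
    BK 8: (16.263,-16.263) -> (10.607,-10.607) [heading=315, draw]
    RT 180: heading 315 -> 135
    FD 15: (10.607,-10.607) -> (0,0) [heading=135, draw]
    -- iteration 3/3 --
    BK 8: (0,0) -> (5.657,-5.657) [heading=135, draw]
    RT 180: heading 135 -> 315
    FD 15: (5.657,-5.657) -> (16.263,-16.263) [heading=315, draw]
  ]
  -- iteration 2/3 --
  PU: pen up
  PD: pen down
  REPEAT 3 [
    -- iteration 1/3 --
    BK 8: (16.263,-16.263) -> (10.607,-10.607) [heading=315, draw]
    RT 180: heading 315 -> 135
    FD 15: (10.607,-10.607) -> (0,0) [heading=135, draw]
    -- iteration 2/3 --
    BK 8: (0,0) -> (5.657,-5.657) [heading=135, draw]
    RT 180: heading 135 -> 315
    FD 15: (5.657,-5.657) -> (16.263,-16.263) [heading=315, draw]
    -- iteration 3/3 --
    BK 8: (16.263,-16.263) -> (10.607,-10.607) [heading=315, draw]
    RT 180: heading 315 -> 135
    FD 15: (10.607,-10.607) -> (0,0) [heading=135, draw]
  ]
  -- iteration 3/3 --
  PU: pen up
  PD: pen down
  REPEAT 3 [
    -- iteration 1/3 --
    BK 8: (0,0) -> (5.657,-5.657) [heading=135, draw]
    RT 180: heading 135 -> 315
    FD 15: (5.657,-5.657) -> (16.263,-16.263) [heading=315, draw]
    -- iteration 2/3 --
    BK 8: (16.263,-16.263) -> (10.607,-10.607) [heading=315, draw]
    RT 180: heading 315 -> 135
    FD 15: (10.607,-10.607) -> (0,0) [heading=135, draw]
    -- iteration 3/3 --
    BK 8: (0,0) -> (5.657,-5.657) [heading=135, draw]
    RT 180: heading 135 -> 315
    FD 15: (5.657,-5.657) -> (16.263,-16.263) [heading=315, draw]
  ]
]
BK 19: (16.263,-16.263) -> (2.828,-2.828) [heading=315, draw]
Final: pos=(2.828,-2.828), heading=315, 19 segment(s) drawn
Segments drawn: 19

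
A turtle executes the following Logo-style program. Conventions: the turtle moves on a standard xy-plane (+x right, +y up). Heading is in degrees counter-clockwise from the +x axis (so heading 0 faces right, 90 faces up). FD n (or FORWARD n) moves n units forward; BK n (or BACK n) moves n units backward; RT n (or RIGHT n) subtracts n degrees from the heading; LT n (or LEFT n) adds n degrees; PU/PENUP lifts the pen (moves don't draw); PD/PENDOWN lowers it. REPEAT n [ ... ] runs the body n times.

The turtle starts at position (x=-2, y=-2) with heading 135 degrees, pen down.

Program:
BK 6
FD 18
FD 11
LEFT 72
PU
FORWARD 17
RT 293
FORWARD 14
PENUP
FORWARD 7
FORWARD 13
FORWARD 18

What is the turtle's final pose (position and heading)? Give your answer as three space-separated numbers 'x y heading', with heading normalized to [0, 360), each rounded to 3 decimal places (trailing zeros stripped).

Answer: -29.783 -45.328 274

Derivation:
Executing turtle program step by step:
Start: pos=(-2,-2), heading=135, pen down
BK 6: (-2,-2) -> (2.243,-6.243) [heading=135, draw]
FD 18: (2.243,-6.243) -> (-10.485,6.485) [heading=135, draw]
FD 11: (-10.485,6.485) -> (-18.263,14.263) [heading=135, draw]
LT 72: heading 135 -> 207
PU: pen up
FD 17: (-18.263,14.263) -> (-33.411,6.546) [heading=207, move]
RT 293: heading 207 -> 274
FD 14: (-33.411,6.546) -> (-32.434,-7.42) [heading=274, move]
PU: pen up
FD 7: (-32.434,-7.42) -> (-31.946,-14.403) [heading=274, move]
FD 13: (-31.946,-14.403) -> (-31.039,-27.372) [heading=274, move]
FD 18: (-31.039,-27.372) -> (-29.783,-45.328) [heading=274, move]
Final: pos=(-29.783,-45.328), heading=274, 3 segment(s) drawn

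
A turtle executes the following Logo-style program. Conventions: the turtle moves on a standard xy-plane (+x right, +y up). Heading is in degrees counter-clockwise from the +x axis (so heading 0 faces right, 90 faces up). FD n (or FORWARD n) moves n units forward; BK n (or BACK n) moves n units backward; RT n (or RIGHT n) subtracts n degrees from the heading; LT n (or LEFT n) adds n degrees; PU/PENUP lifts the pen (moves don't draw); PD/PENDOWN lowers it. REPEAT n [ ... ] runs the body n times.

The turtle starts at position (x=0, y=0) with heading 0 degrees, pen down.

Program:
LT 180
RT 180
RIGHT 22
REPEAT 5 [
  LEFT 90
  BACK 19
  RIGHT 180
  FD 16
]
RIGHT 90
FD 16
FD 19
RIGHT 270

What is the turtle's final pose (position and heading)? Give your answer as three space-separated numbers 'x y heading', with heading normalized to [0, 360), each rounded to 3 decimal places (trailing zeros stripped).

Answer: -45.563 -19.34 248

Derivation:
Executing turtle program step by step:
Start: pos=(0,0), heading=0, pen down
LT 180: heading 0 -> 180
RT 180: heading 180 -> 0
RT 22: heading 0 -> 338
REPEAT 5 [
  -- iteration 1/5 --
  LT 90: heading 338 -> 68
  BK 19: (0,0) -> (-7.118,-17.616) [heading=68, draw]
  RT 180: heading 68 -> 248
  FD 16: (-7.118,-17.616) -> (-13.111,-32.451) [heading=248, draw]
  -- iteration 2/5 --
  LT 90: heading 248 -> 338
  BK 19: (-13.111,-32.451) -> (-30.728,-25.334) [heading=338, draw]
  RT 180: heading 338 -> 158
  FD 16: (-30.728,-25.334) -> (-45.563,-19.34) [heading=158, draw]
  -- iteration 3/5 --
  LT 90: heading 158 -> 248
  BK 19: (-45.563,-19.34) -> (-38.445,-1.724) [heading=248, draw]
  RT 180: heading 248 -> 68
  FD 16: (-38.445,-1.724) -> (-32.451,13.111) [heading=68, draw]
  -- iteration 4/5 --
  LT 90: heading 68 -> 158
  BK 19: (-32.451,13.111) -> (-14.835,5.994) [heading=158, draw]
  RT 180: heading 158 -> 338
  FD 16: (-14.835,5.994) -> (0,0) [heading=338, draw]
  -- iteration 5/5 --
  LT 90: heading 338 -> 68
  BK 19: (0,0) -> (-7.118,-17.616) [heading=68, draw]
  RT 180: heading 68 -> 248
  FD 16: (-7.118,-17.616) -> (-13.111,-32.451) [heading=248, draw]
]
RT 90: heading 248 -> 158
FD 16: (-13.111,-32.451) -> (-27.946,-26.458) [heading=158, draw]
FD 19: (-27.946,-26.458) -> (-45.563,-19.34) [heading=158, draw]
RT 270: heading 158 -> 248
Final: pos=(-45.563,-19.34), heading=248, 12 segment(s) drawn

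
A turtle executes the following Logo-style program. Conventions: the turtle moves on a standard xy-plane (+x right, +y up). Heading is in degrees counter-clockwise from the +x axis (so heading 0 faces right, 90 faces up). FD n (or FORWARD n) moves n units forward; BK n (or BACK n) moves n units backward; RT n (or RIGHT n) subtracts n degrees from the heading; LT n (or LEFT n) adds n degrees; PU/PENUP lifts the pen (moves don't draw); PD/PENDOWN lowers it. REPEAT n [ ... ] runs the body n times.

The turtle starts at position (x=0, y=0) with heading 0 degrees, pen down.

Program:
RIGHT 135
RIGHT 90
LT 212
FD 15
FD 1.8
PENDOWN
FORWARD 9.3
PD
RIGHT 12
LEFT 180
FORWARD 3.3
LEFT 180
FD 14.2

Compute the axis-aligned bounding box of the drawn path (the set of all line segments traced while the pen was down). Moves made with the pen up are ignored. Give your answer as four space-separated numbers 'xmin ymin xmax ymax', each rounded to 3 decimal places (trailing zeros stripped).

Answer: 0 -10.478 35.31 0

Derivation:
Executing turtle program step by step:
Start: pos=(0,0), heading=0, pen down
RT 135: heading 0 -> 225
RT 90: heading 225 -> 135
LT 212: heading 135 -> 347
FD 15: (0,0) -> (14.616,-3.374) [heading=347, draw]
FD 1.8: (14.616,-3.374) -> (16.369,-3.779) [heading=347, draw]
PD: pen down
FD 9.3: (16.369,-3.779) -> (25.431,-5.871) [heading=347, draw]
PD: pen down
RT 12: heading 347 -> 335
LT 180: heading 335 -> 155
FD 3.3: (25.431,-5.871) -> (22.44,-4.477) [heading=155, draw]
LT 180: heading 155 -> 335
FD 14.2: (22.44,-4.477) -> (35.31,-10.478) [heading=335, draw]
Final: pos=(35.31,-10.478), heading=335, 5 segment(s) drawn

Segment endpoints: x in {0, 14.616, 16.369, 22.44, 25.431, 35.31}, y in {-10.478, -5.871, -4.477, -3.779, -3.374, 0}
xmin=0, ymin=-10.478, xmax=35.31, ymax=0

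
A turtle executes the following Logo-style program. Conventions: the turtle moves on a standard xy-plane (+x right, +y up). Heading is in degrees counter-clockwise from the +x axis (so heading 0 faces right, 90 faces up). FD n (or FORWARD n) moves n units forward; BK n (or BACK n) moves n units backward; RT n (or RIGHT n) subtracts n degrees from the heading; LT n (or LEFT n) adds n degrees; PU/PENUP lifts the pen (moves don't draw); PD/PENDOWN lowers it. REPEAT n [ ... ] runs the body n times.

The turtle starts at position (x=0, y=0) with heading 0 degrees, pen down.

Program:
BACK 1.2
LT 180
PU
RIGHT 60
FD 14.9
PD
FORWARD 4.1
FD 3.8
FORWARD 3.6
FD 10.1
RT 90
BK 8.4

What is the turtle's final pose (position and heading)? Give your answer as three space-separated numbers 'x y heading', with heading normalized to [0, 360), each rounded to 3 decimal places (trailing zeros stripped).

Answer: -26.725 27.41 30

Derivation:
Executing turtle program step by step:
Start: pos=(0,0), heading=0, pen down
BK 1.2: (0,0) -> (-1.2,0) [heading=0, draw]
LT 180: heading 0 -> 180
PU: pen up
RT 60: heading 180 -> 120
FD 14.9: (-1.2,0) -> (-8.65,12.904) [heading=120, move]
PD: pen down
FD 4.1: (-8.65,12.904) -> (-10.7,16.454) [heading=120, draw]
FD 3.8: (-10.7,16.454) -> (-12.6,19.745) [heading=120, draw]
FD 3.6: (-12.6,19.745) -> (-14.4,22.863) [heading=120, draw]
FD 10.1: (-14.4,22.863) -> (-19.45,31.61) [heading=120, draw]
RT 90: heading 120 -> 30
BK 8.4: (-19.45,31.61) -> (-26.725,27.41) [heading=30, draw]
Final: pos=(-26.725,27.41), heading=30, 6 segment(s) drawn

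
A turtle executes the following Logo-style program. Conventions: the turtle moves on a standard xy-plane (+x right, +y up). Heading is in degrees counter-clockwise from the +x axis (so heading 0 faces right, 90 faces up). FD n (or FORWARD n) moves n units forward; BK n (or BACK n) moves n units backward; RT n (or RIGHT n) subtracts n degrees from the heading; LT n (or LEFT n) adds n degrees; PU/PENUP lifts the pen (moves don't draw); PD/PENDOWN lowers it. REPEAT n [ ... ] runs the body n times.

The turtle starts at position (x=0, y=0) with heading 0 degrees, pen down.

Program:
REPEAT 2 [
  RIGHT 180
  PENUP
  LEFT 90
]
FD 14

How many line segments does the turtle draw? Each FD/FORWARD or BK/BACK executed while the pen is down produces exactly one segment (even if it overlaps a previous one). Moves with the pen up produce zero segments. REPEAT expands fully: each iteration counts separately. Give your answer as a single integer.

Executing turtle program step by step:
Start: pos=(0,0), heading=0, pen down
REPEAT 2 [
  -- iteration 1/2 --
  RT 180: heading 0 -> 180
  PU: pen up
  LT 90: heading 180 -> 270
  -- iteration 2/2 --
  RT 180: heading 270 -> 90
  PU: pen up
  LT 90: heading 90 -> 180
]
FD 14: (0,0) -> (-14,0) [heading=180, move]
Final: pos=(-14,0), heading=180, 0 segment(s) drawn
Segments drawn: 0

Answer: 0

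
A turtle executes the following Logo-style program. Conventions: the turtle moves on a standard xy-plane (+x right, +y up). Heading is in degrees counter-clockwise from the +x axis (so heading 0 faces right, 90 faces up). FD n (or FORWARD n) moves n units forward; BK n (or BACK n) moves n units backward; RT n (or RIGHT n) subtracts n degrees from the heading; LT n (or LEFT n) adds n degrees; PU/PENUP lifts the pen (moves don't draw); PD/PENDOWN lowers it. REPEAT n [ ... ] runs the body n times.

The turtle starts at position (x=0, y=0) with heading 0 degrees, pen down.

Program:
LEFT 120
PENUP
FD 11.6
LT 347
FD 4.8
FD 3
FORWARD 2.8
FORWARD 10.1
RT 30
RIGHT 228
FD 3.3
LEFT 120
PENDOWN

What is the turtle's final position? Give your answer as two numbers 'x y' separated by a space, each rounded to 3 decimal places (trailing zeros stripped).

Executing turtle program step by step:
Start: pos=(0,0), heading=0, pen down
LT 120: heading 0 -> 120
PU: pen up
FD 11.6: (0,0) -> (-5.8,10.046) [heading=120, move]
LT 347: heading 120 -> 107
FD 4.8: (-5.8,10.046) -> (-7.203,14.636) [heading=107, move]
FD 3: (-7.203,14.636) -> (-8.08,17.505) [heading=107, move]
FD 2.8: (-8.08,17.505) -> (-8.899,20.183) [heading=107, move]
FD 10.1: (-8.899,20.183) -> (-11.852,29.841) [heading=107, move]
RT 30: heading 107 -> 77
RT 228: heading 77 -> 209
FD 3.3: (-11.852,29.841) -> (-14.738,28.242) [heading=209, move]
LT 120: heading 209 -> 329
PD: pen down
Final: pos=(-14.738,28.242), heading=329, 0 segment(s) drawn

Answer: -14.738 28.242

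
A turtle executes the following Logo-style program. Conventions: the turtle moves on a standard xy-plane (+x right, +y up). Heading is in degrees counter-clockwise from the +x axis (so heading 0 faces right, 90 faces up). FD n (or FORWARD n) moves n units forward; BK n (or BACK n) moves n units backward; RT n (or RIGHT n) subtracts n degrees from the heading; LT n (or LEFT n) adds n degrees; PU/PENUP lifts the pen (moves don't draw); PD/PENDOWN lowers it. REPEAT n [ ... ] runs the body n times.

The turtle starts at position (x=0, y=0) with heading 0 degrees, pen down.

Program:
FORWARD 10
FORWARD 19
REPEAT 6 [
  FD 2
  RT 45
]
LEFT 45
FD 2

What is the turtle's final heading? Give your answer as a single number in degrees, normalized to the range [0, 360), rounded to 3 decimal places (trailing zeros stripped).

Answer: 135

Derivation:
Executing turtle program step by step:
Start: pos=(0,0), heading=0, pen down
FD 10: (0,0) -> (10,0) [heading=0, draw]
FD 19: (10,0) -> (29,0) [heading=0, draw]
REPEAT 6 [
  -- iteration 1/6 --
  FD 2: (29,0) -> (31,0) [heading=0, draw]
  RT 45: heading 0 -> 315
  -- iteration 2/6 --
  FD 2: (31,0) -> (32.414,-1.414) [heading=315, draw]
  RT 45: heading 315 -> 270
  -- iteration 3/6 --
  FD 2: (32.414,-1.414) -> (32.414,-3.414) [heading=270, draw]
  RT 45: heading 270 -> 225
  -- iteration 4/6 --
  FD 2: (32.414,-3.414) -> (31,-4.828) [heading=225, draw]
  RT 45: heading 225 -> 180
  -- iteration 5/6 --
  FD 2: (31,-4.828) -> (29,-4.828) [heading=180, draw]
  RT 45: heading 180 -> 135
  -- iteration 6/6 --
  FD 2: (29,-4.828) -> (27.586,-3.414) [heading=135, draw]
  RT 45: heading 135 -> 90
]
LT 45: heading 90 -> 135
FD 2: (27.586,-3.414) -> (26.172,-2) [heading=135, draw]
Final: pos=(26.172,-2), heading=135, 9 segment(s) drawn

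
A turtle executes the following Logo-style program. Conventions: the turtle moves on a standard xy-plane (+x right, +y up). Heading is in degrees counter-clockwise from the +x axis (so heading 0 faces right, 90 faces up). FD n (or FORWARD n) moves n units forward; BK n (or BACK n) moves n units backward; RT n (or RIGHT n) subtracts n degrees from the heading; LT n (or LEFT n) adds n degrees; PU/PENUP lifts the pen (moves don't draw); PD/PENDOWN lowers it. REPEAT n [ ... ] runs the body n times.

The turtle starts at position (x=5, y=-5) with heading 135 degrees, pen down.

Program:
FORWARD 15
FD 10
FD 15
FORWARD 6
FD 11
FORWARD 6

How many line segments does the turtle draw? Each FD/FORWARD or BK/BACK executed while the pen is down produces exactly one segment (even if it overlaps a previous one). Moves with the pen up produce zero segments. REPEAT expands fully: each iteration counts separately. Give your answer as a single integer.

Answer: 6

Derivation:
Executing turtle program step by step:
Start: pos=(5,-5), heading=135, pen down
FD 15: (5,-5) -> (-5.607,5.607) [heading=135, draw]
FD 10: (-5.607,5.607) -> (-12.678,12.678) [heading=135, draw]
FD 15: (-12.678,12.678) -> (-23.284,23.284) [heading=135, draw]
FD 6: (-23.284,23.284) -> (-27.527,27.527) [heading=135, draw]
FD 11: (-27.527,27.527) -> (-35.305,35.305) [heading=135, draw]
FD 6: (-35.305,35.305) -> (-39.548,39.548) [heading=135, draw]
Final: pos=(-39.548,39.548), heading=135, 6 segment(s) drawn
Segments drawn: 6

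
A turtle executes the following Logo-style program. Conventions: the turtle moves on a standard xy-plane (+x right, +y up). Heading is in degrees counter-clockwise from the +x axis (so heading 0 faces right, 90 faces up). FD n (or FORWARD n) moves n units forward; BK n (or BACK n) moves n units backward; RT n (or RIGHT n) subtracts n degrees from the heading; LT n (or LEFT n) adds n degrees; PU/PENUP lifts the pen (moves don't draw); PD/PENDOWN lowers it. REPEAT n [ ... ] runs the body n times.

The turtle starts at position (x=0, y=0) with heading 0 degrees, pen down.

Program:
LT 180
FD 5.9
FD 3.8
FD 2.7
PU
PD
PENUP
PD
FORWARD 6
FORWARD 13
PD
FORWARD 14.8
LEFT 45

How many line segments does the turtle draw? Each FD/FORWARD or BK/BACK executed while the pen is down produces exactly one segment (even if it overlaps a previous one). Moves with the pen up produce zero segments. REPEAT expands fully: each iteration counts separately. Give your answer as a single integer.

Answer: 6

Derivation:
Executing turtle program step by step:
Start: pos=(0,0), heading=0, pen down
LT 180: heading 0 -> 180
FD 5.9: (0,0) -> (-5.9,0) [heading=180, draw]
FD 3.8: (-5.9,0) -> (-9.7,0) [heading=180, draw]
FD 2.7: (-9.7,0) -> (-12.4,0) [heading=180, draw]
PU: pen up
PD: pen down
PU: pen up
PD: pen down
FD 6: (-12.4,0) -> (-18.4,0) [heading=180, draw]
FD 13: (-18.4,0) -> (-31.4,0) [heading=180, draw]
PD: pen down
FD 14.8: (-31.4,0) -> (-46.2,0) [heading=180, draw]
LT 45: heading 180 -> 225
Final: pos=(-46.2,0), heading=225, 6 segment(s) drawn
Segments drawn: 6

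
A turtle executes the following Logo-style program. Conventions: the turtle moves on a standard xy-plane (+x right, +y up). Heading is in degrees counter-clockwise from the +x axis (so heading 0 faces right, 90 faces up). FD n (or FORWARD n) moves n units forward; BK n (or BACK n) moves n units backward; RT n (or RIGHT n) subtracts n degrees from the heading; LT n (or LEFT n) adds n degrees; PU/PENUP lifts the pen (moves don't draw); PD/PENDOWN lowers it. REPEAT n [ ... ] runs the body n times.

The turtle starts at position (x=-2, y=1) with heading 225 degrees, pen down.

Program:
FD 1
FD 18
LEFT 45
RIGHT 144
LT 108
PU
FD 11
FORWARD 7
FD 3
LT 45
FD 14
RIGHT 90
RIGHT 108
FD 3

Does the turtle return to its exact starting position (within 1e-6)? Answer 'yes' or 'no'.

Answer: no

Derivation:
Executing turtle program step by step:
Start: pos=(-2,1), heading=225, pen down
FD 1: (-2,1) -> (-2.707,0.293) [heading=225, draw]
FD 18: (-2.707,0.293) -> (-15.435,-12.435) [heading=225, draw]
LT 45: heading 225 -> 270
RT 144: heading 270 -> 126
LT 108: heading 126 -> 234
PU: pen up
FD 11: (-15.435,-12.435) -> (-21.901,-21.334) [heading=234, move]
FD 7: (-21.901,-21.334) -> (-26.015,-26.997) [heading=234, move]
FD 3: (-26.015,-26.997) -> (-27.779,-29.424) [heading=234, move]
LT 45: heading 234 -> 279
FD 14: (-27.779,-29.424) -> (-25.588,-43.252) [heading=279, move]
RT 90: heading 279 -> 189
RT 108: heading 189 -> 81
FD 3: (-25.588,-43.252) -> (-25.119,-40.289) [heading=81, move]
Final: pos=(-25.119,-40.289), heading=81, 2 segment(s) drawn

Start position: (-2, 1)
Final position: (-25.119, -40.289)
Distance = 47.321; >= 1e-6 -> NOT closed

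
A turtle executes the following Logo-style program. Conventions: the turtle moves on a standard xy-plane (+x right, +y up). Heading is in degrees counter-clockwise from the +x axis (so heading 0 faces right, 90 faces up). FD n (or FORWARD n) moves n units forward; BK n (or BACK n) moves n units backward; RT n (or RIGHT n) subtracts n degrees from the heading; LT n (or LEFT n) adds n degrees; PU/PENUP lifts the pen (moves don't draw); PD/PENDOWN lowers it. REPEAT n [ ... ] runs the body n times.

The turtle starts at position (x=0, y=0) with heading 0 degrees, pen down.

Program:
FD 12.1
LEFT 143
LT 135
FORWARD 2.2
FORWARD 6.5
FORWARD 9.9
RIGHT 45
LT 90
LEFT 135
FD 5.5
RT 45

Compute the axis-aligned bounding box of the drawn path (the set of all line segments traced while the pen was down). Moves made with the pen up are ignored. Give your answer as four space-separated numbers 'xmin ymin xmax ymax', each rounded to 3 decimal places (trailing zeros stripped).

Answer: 0 -18.419 14.689 0

Derivation:
Executing turtle program step by step:
Start: pos=(0,0), heading=0, pen down
FD 12.1: (0,0) -> (12.1,0) [heading=0, draw]
LT 143: heading 0 -> 143
LT 135: heading 143 -> 278
FD 2.2: (12.1,0) -> (12.406,-2.179) [heading=278, draw]
FD 6.5: (12.406,-2.179) -> (13.311,-8.615) [heading=278, draw]
FD 9.9: (13.311,-8.615) -> (14.689,-18.419) [heading=278, draw]
RT 45: heading 278 -> 233
LT 90: heading 233 -> 323
LT 135: heading 323 -> 98
FD 5.5: (14.689,-18.419) -> (13.923,-12.973) [heading=98, draw]
RT 45: heading 98 -> 53
Final: pos=(13.923,-12.973), heading=53, 5 segment(s) drawn

Segment endpoints: x in {0, 12.1, 12.406, 13.311, 13.923, 14.689}, y in {-18.419, -12.973, -8.615, -2.179, 0}
xmin=0, ymin=-18.419, xmax=14.689, ymax=0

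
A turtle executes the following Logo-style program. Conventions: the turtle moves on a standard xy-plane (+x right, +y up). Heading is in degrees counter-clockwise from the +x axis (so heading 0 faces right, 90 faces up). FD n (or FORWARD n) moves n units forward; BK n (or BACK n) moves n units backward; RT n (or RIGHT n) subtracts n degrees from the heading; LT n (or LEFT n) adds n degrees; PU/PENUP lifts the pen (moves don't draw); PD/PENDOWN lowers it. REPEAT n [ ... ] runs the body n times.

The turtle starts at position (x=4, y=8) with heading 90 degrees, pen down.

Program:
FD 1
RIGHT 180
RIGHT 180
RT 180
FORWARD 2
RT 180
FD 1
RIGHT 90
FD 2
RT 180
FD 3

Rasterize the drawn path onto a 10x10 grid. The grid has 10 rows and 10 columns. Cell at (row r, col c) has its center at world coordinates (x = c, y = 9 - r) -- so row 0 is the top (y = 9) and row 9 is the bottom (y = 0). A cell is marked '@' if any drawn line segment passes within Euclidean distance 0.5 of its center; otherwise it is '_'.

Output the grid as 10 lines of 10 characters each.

Segment 0: (4,8) -> (4,9)
Segment 1: (4,9) -> (4,7)
Segment 2: (4,7) -> (4,8)
Segment 3: (4,8) -> (6,8)
Segment 4: (6,8) -> (3,8)

Answer: ____@_____
___@@@@___
____@_____
__________
__________
__________
__________
__________
__________
__________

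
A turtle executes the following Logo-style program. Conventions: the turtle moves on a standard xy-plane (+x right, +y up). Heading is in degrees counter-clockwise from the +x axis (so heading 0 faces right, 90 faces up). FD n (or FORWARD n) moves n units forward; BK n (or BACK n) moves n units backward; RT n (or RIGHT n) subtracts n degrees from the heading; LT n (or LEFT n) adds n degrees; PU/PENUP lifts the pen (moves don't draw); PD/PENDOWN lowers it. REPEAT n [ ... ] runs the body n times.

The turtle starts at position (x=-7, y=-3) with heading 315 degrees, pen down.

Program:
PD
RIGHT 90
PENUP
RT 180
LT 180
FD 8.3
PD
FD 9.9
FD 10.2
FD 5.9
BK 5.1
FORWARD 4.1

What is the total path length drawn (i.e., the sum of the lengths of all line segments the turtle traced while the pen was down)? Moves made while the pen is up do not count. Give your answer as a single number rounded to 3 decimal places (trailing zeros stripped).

Executing turtle program step by step:
Start: pos=(-7,-3), heading=315, pen down
PD: pen down
RT 90: heading 315 -> 225
PU: pen up
RT 180: heading 225 -> 45
LT 180: heading 45 -> 225
FD 8.3: (-7,-3) -> (-12.869,-8.869) [heading=225, move]
PD: pen down
FD 9.9: (-12.869,-8.869) -> (-19.869,-15.869) [heading=225, draw]
FD 10.2: (-19.869,-15.869) -> (-27.082,-23.082) [heading=225, draw]
FD 5.9: (-27.082,-23.082) -> (-31.254,-27.254) [heading=225, draw]
BK 5.1: (-31.254,-27.254) -> (-27.648,-23.648) [heading=225, draw]
FD 4.1: (-27.648,-23.648) -> (-30.547,-26.547) [heading=225, draw]
Final: pos=(-30.547,-26.547), heading=225, 5 segment(s) drawn

Segment lengths:
  seg 1: (-12.869,-8.869) -> (-19.869,-15.869), length = 9.9
  seg 2: (-19.869,-15.869) -> (-27.082,-23.082), length = 10.2
  seg 3: (-27.082,-23.082) -> (-31.254,-27.254), length = 5.9
  seg 4: (-31.254,-27.254) -> (-27.648,-23.648), length = 5.1
  seg 5: (-27.648,-23.648) -> (-30.547,-26.547), length = 4.1
Total = 35.2

Answer: 35.2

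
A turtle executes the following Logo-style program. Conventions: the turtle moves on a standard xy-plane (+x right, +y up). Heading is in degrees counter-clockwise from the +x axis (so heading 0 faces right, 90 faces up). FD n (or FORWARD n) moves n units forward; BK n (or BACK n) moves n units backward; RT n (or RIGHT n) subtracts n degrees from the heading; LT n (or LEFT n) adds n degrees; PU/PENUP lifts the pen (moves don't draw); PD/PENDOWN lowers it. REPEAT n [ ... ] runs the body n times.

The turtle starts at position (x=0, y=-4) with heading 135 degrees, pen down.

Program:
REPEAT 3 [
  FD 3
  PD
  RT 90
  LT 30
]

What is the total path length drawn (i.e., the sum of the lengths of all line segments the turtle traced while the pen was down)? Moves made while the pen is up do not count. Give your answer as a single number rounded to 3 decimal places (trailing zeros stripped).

Answer: 9

Derivation:
Executing turtle program step by step:
Start: pos=(0,-4), heading=135, pen down
REPEAT 3 [
  -- iteration 1/3 --
  FD 3: (0,-4) -> (-2.121,-1.879) [heading=135, draw]
  PD: pen down
  RT 90: heading 135 -> 45
  LT 30: heading 45 -> 75
  -- iteration 2/3 --
  FD 3: (-2.121,-1.879) -> (-1.345,1.019) [heading=75, draw]
  PD: pen down
  RT 90: heading 75 -> 345
  LT 30: heading 345 -> 15
  -- iteration 3/3 --
  FD 3: (-1.345,1.019) -> (1.553,1.796) [heading=15, draw]
  PD: pen down
  RT 90: heading 15 -> 285
  LT 30: heading 285 -> 315
]
Final: pos=(1.553,1.796), heading=315, 3 segment(s) drawn

Segment lengths:
  seg 1: (0,-4) -> (-2.121,-1.879), length = 3
  seg 2: (-2.121,-1.879) -> (-1.345,1.019), length = 3
  seg 3: (-1.345,1.019) -> (1.553,1.796), length = 3
Total = 9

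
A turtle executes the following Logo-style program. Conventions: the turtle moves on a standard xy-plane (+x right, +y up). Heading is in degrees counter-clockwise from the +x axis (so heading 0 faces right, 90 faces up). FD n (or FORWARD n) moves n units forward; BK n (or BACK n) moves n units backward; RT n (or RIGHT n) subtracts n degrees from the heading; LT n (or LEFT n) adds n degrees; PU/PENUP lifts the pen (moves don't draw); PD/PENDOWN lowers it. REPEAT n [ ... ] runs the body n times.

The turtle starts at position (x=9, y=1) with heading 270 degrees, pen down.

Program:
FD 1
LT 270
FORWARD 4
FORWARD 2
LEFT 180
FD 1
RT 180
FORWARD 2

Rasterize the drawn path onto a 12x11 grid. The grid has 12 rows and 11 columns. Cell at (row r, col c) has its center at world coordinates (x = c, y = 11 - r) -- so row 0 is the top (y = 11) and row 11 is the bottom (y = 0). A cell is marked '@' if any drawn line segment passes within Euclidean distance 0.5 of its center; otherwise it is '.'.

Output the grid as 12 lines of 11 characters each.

Answer: ...........
...........
...........
...........
...........
...........
...........
...........
...........
...........
.........@.
..@@@@@@@@.

Derivation:
Segment 0: (9,1) -> (9,0)
Segment 1: (9,0) -> (5,0)
Segment 2: (5,0) -> (3,0)
Segment 3: (3,0) -> (4,0)
Segment 4: (4,0) -> (2,0)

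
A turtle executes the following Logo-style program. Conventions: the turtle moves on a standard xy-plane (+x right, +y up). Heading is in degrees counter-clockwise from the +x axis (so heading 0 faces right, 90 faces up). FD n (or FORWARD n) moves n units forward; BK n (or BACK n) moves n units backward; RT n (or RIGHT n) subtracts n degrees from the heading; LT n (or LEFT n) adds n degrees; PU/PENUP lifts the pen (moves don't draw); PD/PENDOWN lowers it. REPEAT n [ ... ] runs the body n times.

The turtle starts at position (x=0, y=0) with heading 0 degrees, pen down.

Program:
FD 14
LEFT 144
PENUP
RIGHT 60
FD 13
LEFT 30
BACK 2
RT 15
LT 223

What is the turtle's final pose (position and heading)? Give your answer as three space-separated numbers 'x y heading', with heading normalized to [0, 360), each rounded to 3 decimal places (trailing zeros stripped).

Answer: 16.172 11.102 322

Derivation:
Executing turtle program step by step:
Start: pos=(0,0), heading=0, pen down
FD 14: (0,0) -> (14,0) [heading=0, draw]
LT 144: heading 0 -> 144
PU: pen up
RT 60: heading 144 -> 84
FD 13: (14,0) -> (15.359,12.929) [heading=84, move]
LT 30: heading 84 -> 114
BK 2: (15.359,12.929) -> (16.172,11.102) [heading=114, move]
RT 15: heading 114 -> 99
LT 223: heading 99 -> 322
Final: pos=(16.172,11.102), heading=322, 1 segment(s) drawn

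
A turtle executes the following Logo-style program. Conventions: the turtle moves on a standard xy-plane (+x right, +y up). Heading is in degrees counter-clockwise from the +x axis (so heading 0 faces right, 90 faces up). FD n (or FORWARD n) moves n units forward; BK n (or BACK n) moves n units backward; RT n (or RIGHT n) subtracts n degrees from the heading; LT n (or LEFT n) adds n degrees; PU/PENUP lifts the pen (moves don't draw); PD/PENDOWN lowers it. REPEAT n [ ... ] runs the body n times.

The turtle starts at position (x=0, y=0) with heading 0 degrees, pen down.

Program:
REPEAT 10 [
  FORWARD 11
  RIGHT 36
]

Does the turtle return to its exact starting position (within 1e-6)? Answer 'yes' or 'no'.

Executing turtle program step by step:
Start: pos=(0,0), heading=0, pen down
REPEAT 10 [
  -- iteration 1/10 --
  FD 11: (0,0) -> (11,0) [heading=0, draw]
  RT 36: heading 0 -> 324
  -- iteration 2/10 --
  FD 11: (11,0) -> (19.899,-6.466) [heading=324, draw]
  RT 36: heading 324 -> 288
  -- iteration 3/10 --
  FD 11: (19.899,-6.466) -> (23.298,-16.927) [heading=288, draw]
  RT 36: heading 288 -> 252
  -- iteration 4/10 --
  FD 11: (23.298,-16.927) -> (19.899,-27.389) [heading=252, draw]
  RT 36: heading 252 -> 216
  -- iteration 5/10 --
  FD 11: (19.899,-27.389) -> (11,-33.855) [heading=216, draw]
  RT 36: heading 216 -> 180
  -- iteration 6/10 --
  FD 11: (11,-33.855) -> (0,-33.855) [heading=180, draw]
  RT 36: heading 180 -> 144
  -- iteration 7/10 --
  FD 11: (0,-33.855) -> (-8.899,-27.389) [heading=144, draw]
  RT 36: heading 144 -> 108
  -- iteration 8/10 --
  FD 11: (-8.899,-27.389) -> (-12.298,-16.927) [heading=108, draw]
  RT 36: heading 108 -> 72
  -- iteration 9/10 --
  FD 11: (-12.298,-16.927) -> (-8.899,-6.466) [heading=72, draw]
  RT 36: heading 72 -> 36
  -- iteration 10/10 --
  FD 11: (-8.899,-6.466) -> (0,0) [heading=36, draw]
  RT 36: heading 36 -> 0
]
Final: pos=(0,0), heading=0, 10 segment(s) drawn

Start position: (0, 0)
Final position: (0, 0)
Distance = 0; < 1e-6 -> CLOSED

Answer: yes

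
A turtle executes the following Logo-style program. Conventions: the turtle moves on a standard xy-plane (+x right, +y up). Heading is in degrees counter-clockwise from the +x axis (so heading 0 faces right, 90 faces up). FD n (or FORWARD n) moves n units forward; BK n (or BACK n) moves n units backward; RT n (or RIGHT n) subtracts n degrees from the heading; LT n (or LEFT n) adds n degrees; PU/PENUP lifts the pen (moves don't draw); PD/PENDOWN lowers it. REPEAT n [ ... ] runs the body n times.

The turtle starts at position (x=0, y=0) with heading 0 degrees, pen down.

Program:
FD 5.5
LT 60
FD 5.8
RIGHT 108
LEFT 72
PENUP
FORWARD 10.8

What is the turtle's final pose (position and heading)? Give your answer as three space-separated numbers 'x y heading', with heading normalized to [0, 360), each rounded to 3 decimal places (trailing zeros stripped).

Executing turtle program step by step:
Start: pos=(0,0), heading=0, pen down
FD 5.5: (0,0) -> (5.5,0) [heading=0, draw]
LT 60: heading 0 -> 60
FD 5.8: (5.5,0) -> (8.4,5.023) [heading=60, draw]
RT 108: heading 60 -> 312
LT 72: heading 312 -> 24
PU: pen up
FD 10.8: (8.4,5.023) -> (18.266,9.416) [heading=24, move]
Final: pos=(18.266,9.416), heading=24, 2 segment(s) drawn

Answer: 18.266 9.416 24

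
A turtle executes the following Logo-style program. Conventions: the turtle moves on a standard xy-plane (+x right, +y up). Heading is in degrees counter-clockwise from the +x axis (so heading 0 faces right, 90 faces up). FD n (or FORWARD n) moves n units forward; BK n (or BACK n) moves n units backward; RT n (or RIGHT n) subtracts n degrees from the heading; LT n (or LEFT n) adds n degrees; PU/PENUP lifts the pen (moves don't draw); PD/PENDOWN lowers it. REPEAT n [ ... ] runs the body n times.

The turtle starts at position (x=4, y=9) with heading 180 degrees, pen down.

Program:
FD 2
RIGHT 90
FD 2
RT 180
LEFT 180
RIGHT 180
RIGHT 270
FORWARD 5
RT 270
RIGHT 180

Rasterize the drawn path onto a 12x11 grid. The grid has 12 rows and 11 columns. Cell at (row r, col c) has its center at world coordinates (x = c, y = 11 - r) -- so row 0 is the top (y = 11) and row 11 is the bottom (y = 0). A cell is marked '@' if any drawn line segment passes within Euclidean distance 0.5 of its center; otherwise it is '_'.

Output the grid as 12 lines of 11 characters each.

Segment 0: (4,9) -> (2,9)
Segment 1: (2,9) -> (2,11)
Segment 2: (2,11) -> (7,11)

Answer: __@@@@@@___
__@________
__@@@______
___________
___________
___________
___________
___________
___________
___________
___________
___________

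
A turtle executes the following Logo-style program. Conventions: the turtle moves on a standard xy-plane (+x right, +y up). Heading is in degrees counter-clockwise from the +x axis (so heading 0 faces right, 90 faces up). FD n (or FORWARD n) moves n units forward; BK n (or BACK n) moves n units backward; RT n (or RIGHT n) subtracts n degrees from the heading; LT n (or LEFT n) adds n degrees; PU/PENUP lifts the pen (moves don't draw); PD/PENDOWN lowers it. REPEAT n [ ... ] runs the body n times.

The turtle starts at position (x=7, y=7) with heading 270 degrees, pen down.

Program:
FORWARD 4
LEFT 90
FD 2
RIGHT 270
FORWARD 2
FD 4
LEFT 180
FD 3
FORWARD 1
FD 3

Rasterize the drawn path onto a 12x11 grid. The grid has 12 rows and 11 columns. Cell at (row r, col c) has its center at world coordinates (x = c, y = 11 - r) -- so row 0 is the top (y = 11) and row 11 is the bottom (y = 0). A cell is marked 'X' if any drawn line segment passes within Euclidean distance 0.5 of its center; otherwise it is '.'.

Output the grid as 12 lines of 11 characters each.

Segment 0: (7,7) -> (7,3)
Segment 1: (7,3) -> (9,3)
Segment 2: (9,3) -> (9,5)
Segment 3: (9,5) -> (9,9)
Segment 4: (9,9) -> (9,6)
Segment 5: (9,6) -> (9,5)
Segment 6: (9,5) -> (9,2)

Answer: ...........
...........
.........X.
.........X.
.......X.X.
.......X.X.
.......X.X.
.......X.X.
.......XXX.
.........X.
...........
...........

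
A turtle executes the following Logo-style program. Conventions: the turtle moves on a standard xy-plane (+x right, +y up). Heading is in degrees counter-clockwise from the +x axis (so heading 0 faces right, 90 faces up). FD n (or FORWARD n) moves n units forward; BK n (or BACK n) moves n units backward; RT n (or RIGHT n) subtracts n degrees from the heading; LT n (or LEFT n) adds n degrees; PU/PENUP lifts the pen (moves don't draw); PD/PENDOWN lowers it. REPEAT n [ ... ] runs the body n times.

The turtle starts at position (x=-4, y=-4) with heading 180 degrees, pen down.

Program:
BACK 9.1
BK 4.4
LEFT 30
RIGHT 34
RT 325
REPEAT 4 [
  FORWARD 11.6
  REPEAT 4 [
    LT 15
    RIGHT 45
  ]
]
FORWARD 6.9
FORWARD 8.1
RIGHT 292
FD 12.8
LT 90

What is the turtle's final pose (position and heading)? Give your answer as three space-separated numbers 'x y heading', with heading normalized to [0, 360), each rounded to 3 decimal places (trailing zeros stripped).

Answer: -12.655 9.61 249

Derivation:
Executing turtle program step by step:
Start: pos=(-4,-4), heading=180, pen down
BK 9.1: (-4,-4) -> (5.1,-4) [heading=180, draw]
BK 4.4: (5.1,-4) -> (9.5,-4) [heading=180, draw]
LT 30: heading 180 -> 210
RT 34: heading 210 -> 176
RT 325: heading 176 -> 211
REPEAT 4 [
  -- iteration 1/4 --
  FD 11.6: (9.5,-4) -> (-0.443,-9.974) [heading=211, draw]
  REPEAT 4 [
    -- iteration 1/4 --
    LT 15: heading 211 -> 226
    RT 45: heading 226 -> 181
    -- iteration 2/4 --
    LT 15: heading 181 -> 196
    RT 45: heading 196 -> 151
    -- iteration 3/4 --
    LT 15: heading 151 -> 166
    RT 45: heading 166 -> 121
    -- iteration 4/4 --
    LT 15: heading 121 -> 136
    RT 45: heading 136 -> 91
  ]
  -- iteration 2/4 --
  FD 11.6: (-0.443,-9.974) -> (-0.646,1.624) [heading=91, draw]
  REPEAT 4 [
    -- iteration 1/4 --
    LT 15: heading 91 -> 106
    RT 45: heading 106 -> 61
    -- iteration 2/4 --
    LT 15: heading 61 -> 76
    RT 45: heading 76 -> 31
    -- iteration 3/4 --
    LT 15: heading 31 -> 46
    RT 45: heading 46 -> 1
    -- iteration 4/4 --
    LT 15: heading 1 -> 16
    RT 45: heading 16 -> 331
  ]
  -- iteration 3/4 --
  FD 11.6: (-0.646,1.624) -> (9.5,-4) [heading=331, draw]
  REPEAT 4 [
    -- iteration 1/4 --
    LT 15: heading 331 -> 346
    RT 45: heading 346 -> 301
    -- iteration 2/4 --
    LT 15: heading 301 -> 316
    RT 45: heading 316 -> 271
    -- iteration 3/4 --
    LT 15: heading 271 -> 286
    RT 45: heading 286 -> 241
    -- iteration 4/4 --
    LT 15: heading 241 -> 256
    RT 45: heading 256 -> 211
  ]
  -- iteration 4/4 --
  FD 11.6: (9.5,-4) -> (-0.443,-9.974) [heading=211, draw]
  REPEAT 4 [
    -- iteration 1/4 --
    LT 15: heading 211 -> 226
    RT 45: heading 226 -> 181
    -- iteration 2/4 --
    LT 15: heading 181 -> 196
    RT 45: heading 196 -> 151
    -- iteration 3/4 --
    LT 15: heading 151 -> 166
    RT 45: heading 166 -> 121
    -- iteration 4/4 --
    LT 15: heading 121 -> 136
    RT 45: heading 136 -> 91
  ]
]
FD 6.9: (-0.443,-9.974) -> (-0.564,-3.075) [heading=91, draw]
FD 8.1: (-0.564,-3.075) -> (-0.705,5.023) [heading=91, draw]
RT 292: heading 91 -> 159
FD 12.8: (-0.705,5.023) -> (-12.655,9.61) [heading=159, draw]
LT 90: heading 159 -> 249
Final: pos=(-12.655,9.61), heading=249, 9 segment(s) drawn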